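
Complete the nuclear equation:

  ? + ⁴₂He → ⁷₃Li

triton

Conserve mass number: A + 4 = 7, so A = 3.
Conserve atomic number: Z + 2 = 3, so Z = 1.
A = 3 and Z = 1 is ³₁H — a triton.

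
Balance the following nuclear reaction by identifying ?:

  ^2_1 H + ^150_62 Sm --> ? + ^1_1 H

Sm-151

Conserve mass number: 2 + 150 = A + 1, so A = 151.
Conserve atomic number: 1 + 62 = Z + 1, so Z = 62.
Z = 62 is samarium, so the species is ^151_62 Sm.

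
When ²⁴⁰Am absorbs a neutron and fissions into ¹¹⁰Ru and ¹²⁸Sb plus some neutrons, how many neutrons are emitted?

Conserve mass number: 241 = 110 + 128 + k, so k = 241 − 238 = 3.
Check atomic number: 95 = 44 + 51 + 0 = 95. ✓

3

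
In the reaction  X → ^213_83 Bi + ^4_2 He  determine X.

Conserve mass number: A = 213 + 4, so A = 217.
Conserve atomic number: Z = 83 + 2, so Z = 85.
Z = 85 is astatine, so the species is ^217_85 At.

At-217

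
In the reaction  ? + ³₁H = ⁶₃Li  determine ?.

Conserve mass number: A + 3 = 6, so A = 3.
Conserve atomic number: Z + 1 = 3, so Z = 2.
Z = 2 is helium, so the species is ³₂He.

He-3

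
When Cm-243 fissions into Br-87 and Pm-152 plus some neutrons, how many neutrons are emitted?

Conserve mass number: 243 = 87 + 152 + k, so k = 243 − 239 = 4.
Check atomic number: 96 = 35 + 61 + 0 = 96. ✓

4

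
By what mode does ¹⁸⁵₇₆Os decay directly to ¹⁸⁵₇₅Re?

ΔA = 185 − 185 = 0; ΔZ = 75 − 76 = -1.
A is unchanged and Z drops by 1 — a proton has become a neutron (β⁺ emission or electron capture).

beta-plus decay or electron capture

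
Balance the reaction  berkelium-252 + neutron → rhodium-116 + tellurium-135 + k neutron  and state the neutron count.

Conserve mass number: 253 = 116 + 135 + k, so k = 253 − 251 = 2.
Check atomic number: 97 = 45 + 52 + 0 = 97. ✓

2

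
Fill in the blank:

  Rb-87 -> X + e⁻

Conserve mass number: 87 = A + 0, so A = 87.
Conserve atomic number: 37 = Z − 1, so Z = 38.
Z = 38 is strontium, so the species is Sr-87.

Sr-87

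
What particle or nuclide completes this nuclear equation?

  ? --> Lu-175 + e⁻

Yb-175

Conserve mass number: A = 175 + 0, so A = 175.
Conserve atomic number: Z = 71 − 1, so Z = 70.
Z = 70 is ytterbium, so the species is Yb-175.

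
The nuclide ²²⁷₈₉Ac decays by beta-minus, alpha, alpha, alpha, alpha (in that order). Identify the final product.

Start: (A, Z) = (227, 89).
After β⁻: (227, 90).
After α: (223, 88).
After α: (219, 86).
After α: (215, 84).
After α: (211, 82).
Z = 82 is lead.

Pb-211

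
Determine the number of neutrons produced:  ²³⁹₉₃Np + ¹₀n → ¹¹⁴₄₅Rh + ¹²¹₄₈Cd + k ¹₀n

Conserve mass number: 240 = 114 + 121 + k, so k = 240 − 235 = 5.
Check atomic number: 93 = 45 + 48 + 0 = 93. ✓

5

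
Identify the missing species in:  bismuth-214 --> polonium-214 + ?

beta-minus particle

Conserve mass number: 214 = 214 + A, so A = 0.
Conserve atomic number: 83 = 84 + Z, so Z = -1.
A = 0 and Z = -1 is e⁻ — a beta-minus particle.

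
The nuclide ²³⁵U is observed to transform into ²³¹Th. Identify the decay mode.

ΔA = 231 − 235 = -4; ΔZ = 90 − 92 = -2.
A drops by 4 and Z drops by 2 — the signature of alpha emission.

alpha decay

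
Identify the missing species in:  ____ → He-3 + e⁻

Conserve mass number: A = 3 + 0, so A = 3.
Conserve atomic number: Z = 2 − 1, so Z = 1.
A = 3 and Z = 1 is H-3 — a triton.

H-3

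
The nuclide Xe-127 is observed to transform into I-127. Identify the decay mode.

beta-plus decay or electron capture

ΔA = 127 − 127 = 0; ΔZ = 53 − 54 = -1.
A is unchanged and Z drops by 1 — a proton has become a neutron (β⁺ emission or electron capture).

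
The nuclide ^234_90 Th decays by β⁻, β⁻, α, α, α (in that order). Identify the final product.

Rn-222

Start: (A, Z) = (234, 90).
After β⁻: (234, 91).
After β⁻: (234, 92).
After α: (230, 90).
After α: (226, 88).
After α: (222, 86).
Z = 86 is radon.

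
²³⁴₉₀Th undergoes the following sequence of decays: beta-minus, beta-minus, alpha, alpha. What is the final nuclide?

Ra-226

Start: (A, Z) = (234, 90).
After β⁻: (234, 91).
After β⁻: (234, 92).
After α: (230, 90).
After α: (226, 88).
Z = 88 is radium.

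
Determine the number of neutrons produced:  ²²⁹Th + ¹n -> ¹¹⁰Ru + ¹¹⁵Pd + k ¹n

5

Conserve mass number: 230 = 110 + 115 + k, so k = 230 − 225 = 5.
Check atomic number: 90 = 44 + 46 + 0 = 90. ✓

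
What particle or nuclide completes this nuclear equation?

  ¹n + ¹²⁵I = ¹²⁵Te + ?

Conserve mass number: 1 + 125 = 125 + A, so A = 1.
Conserve atomic number: 0 + 53 = 52 + Z, so Z = 1.
A = 1 and Z = 1 is ¹H — a proton.

proton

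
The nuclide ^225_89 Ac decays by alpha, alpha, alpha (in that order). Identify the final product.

Start: (A, Z) = (225, 89).
After α: (221, 87).
After α: (217, 85).
After α: (213, 83).
Z = 83 is bismuth.

Bi-213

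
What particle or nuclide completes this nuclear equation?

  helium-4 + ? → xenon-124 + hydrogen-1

I-121

Conserve mass number: 4 + A = 124 + 1, so A = 121.
Conserve atomic number: 2 + Z = 54 + 1, so Z = 53.
Z = 53 is iodine, so the species is iodine-121.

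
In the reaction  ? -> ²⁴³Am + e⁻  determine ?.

Conserve mass number: A = 243 + 0, so A = 243.
Conserve atomic number: Z = 95 − 1, so Z = 94.
Z = 94 is plutonium, so the species is ²⁴³Pu.

Pu-243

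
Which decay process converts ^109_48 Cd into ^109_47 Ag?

ΔA = 109 − 109 = 0; ΔZ = 47 − 48 = -1.
A is unchanged and Z drops by 1 — a proton has become a neutron (β⁺ emission or electron capture).

beta-plus decay or electron capture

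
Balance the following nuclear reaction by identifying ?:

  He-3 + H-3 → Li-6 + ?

Conserve mass number: 3 + 3 = 6 + A, so A = 0.
Conserve atomic number: 2 + 1 = 3 + Z, so Z = 0.
A = 0 and Z = 0 is γ — a gamma ray.

gamma ray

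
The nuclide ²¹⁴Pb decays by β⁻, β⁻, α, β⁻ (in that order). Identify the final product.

Start: (A, Z) = (214, 82).
After β⁻: (214, 83).
After β⁻: (214, 84).
After α: (210, 82).
After β⁻: (210, 83).
Z = 83 is bismuth.

Bi-210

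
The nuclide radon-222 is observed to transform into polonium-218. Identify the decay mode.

alpha decay

ΔA = 218 − 222 = -4; ΔZ = 84 − 86 = -2.
A drops by 4 and Z drops by 2 — the signature of alpha emission.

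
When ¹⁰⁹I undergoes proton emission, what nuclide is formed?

Proton emission: mass number changes by -1, atomic number by -1.
A: 109 − 1 = 108; Z: 53 − 1 = 52.
Z = 52 is tellurium, so the daughter is ¹⁰⁸Te.

Te-108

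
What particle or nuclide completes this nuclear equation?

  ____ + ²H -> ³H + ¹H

Conserve mass number: A + 2 = 3 + 1, so A = 2.
Conserve atomic number: Z + 1 = 1 + 1, so Z = 1.
A = 2 and Z = 1 is ²H — a deuteron.

deuteron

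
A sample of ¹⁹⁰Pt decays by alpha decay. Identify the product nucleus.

Alpha decay: mass number changes by -4, atomic number by -2.
A: 190 − 4 = 186; Z: 78 − 2 = 76.
Z = 76 is osmium, so the daughter is ¹⁸⁶Os.

Os-186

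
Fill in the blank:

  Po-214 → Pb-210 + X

alpha particle

Conserve mass number: 214 = 210 + A, so A = 4.
Conserve atomic number: 84 = 82 + Z, so Z = 2.
A = 4 and Z = 2 is He-4 — an alpha particle.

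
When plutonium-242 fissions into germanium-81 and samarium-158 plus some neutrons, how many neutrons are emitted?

3

Conserve mass number: 242 = 81 + 158 + k, so k = 242 − 239 = 3.
Check atomic number: 94 = 32 + 62 + 0 = 94. ✓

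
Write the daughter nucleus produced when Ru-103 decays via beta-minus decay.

Rh-103

Beta-minus decay: mass number changes by +0, atomic number by +1.
A: 103 = 103; Z: 44 + 1 = 45.
Z = 45 is rhodium, so the daughter is Rh-103.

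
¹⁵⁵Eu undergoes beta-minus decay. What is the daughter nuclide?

Beta-minus decay: mass number changes by +0, atomic number by +1.
A: 155 = 155; Z: 63 + 1 = 64.
Z = 64 is gadolinium, so the daughter is ¹⁵⁵Gd.

Gd-155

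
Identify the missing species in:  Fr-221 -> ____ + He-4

At-217

Conserve mass number: 221 = A + 4, so A = 217.
Conserve atomic number: 87 = Z + 2, so Z = 85.
Z = 85 is astatine, so the species is At-217.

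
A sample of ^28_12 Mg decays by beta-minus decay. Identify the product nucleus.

Al-28

Beta-minus decay: mass number changes by +0, atomic number by +1.
A: 28 = 28; Z: 12 + 1 = 13.
Z = 13 is aluminium, so the daughter is ^28_13 Al.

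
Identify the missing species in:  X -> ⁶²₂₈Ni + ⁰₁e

Conserve mass number: A = 62 + 0, so A = 62.
Conserve atomic number: Z = 28 + 1, so Z = 29.
Z = 29 is copper, so the species is ⁶²₂₉Cu.

Cu-62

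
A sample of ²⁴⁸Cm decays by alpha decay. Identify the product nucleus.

Pu-244

Alpha decay: mass number changes by -4, atomic number by -2.
A: 248 − 4 = 244; Z: 96 − 2 = 94.
Z = 94 is plutonium, so the daughter is ²⁴⁴Pu.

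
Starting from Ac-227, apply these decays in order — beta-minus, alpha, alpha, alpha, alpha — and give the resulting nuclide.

Start: (A, Z) = (227, 89).
After β⁻: (227, 90).
After α: (223, 88).
After α: (219, 86).
After α: (215, 84).
After α: (211, 82).
Z = 82 is lead.

Pb-211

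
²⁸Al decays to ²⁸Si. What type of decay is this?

ΔA = 28 − 28 = 0; ΔZ = 14 − 13 = +1.
A is unchanged and Z rises by 1 — a neutron has become a proton (β⁻ decay).

beta-minus decay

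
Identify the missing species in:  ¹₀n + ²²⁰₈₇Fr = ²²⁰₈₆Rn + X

proton

Conserve mass number: 1 + 220 = 220 + A, so A = 1.
Conserve atomic number: 0 + 87 = 86 + Z, so Z = 1.
A = 1 and Z = 1 is ¹₁H — a proton.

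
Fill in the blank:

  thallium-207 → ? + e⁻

Pb-207

Conserve mass number: 207 = A + 0, so A = 207.
Conserve atomic number: 81 = Z − 1, so Z = 82.
Z = 82 is lead, so the species is lead-207.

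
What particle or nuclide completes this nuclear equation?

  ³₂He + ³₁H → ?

Li-6

Conserve mass number: 3 + 3 = A, so A = 6.
Conserve atomic number: 2 + 1 = Z, so Z = 3.
Z = 3 is lithium, so the species is ⁶₃Li.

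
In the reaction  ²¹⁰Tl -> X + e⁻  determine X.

Conserve mass number: 210 = A + 0, so A = 210.
Conserve atomic number: 81 = Z − 1, so Z = 82.
Z = 82 is lead, so the species is ²¹⁰Pb.

Pb-210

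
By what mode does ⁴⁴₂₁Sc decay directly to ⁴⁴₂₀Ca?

beta-plus decay or electron capture

ΔA = 44 − 44 = 0; ΔZ = 20 − 21 = -1.
A is unchanged and Z drops by 1 — a proton has become a neutron (β⁺ emission or electron capture).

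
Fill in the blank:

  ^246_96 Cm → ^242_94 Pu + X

Conserve mass number: 246 = 242 + A, so A = 4.
Conserve atomic number: 96 = 94 + Z, so Z = 2.
A = 4 and Z = 2 is ^4_2 He — an alpha particle.

alpha particle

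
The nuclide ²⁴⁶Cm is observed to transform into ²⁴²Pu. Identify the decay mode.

alpha decay

ΔA = 242 − 246 = -4; ΔZ = 94 − 96 = -2.
A drops by 4 and Z drops by 2 — the signature of alpha emission.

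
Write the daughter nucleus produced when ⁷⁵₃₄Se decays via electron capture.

Electron capture: mass number changes by +0, atomic number by -1.
A: 75 = 75; Z: 34 − 1 = 33.
Z = 33 is arsenic, so the daughter is ⁷⁵₃₃As.

As-75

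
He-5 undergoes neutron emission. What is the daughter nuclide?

Neutron emission: mass number changes by -1, atomic number by +0.
A: 5 − 1 = 4; Z: 2 = 2.
Z = 2 is helium, so the daughter is He-4.

He-4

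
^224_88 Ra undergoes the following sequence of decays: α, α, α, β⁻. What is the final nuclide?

Start: (A, Z) = (224, 88).
After α: (220, 86).
After α: (216, 84).
After α: (212, 82).
After β⁻: (212, 83).
Z = 83 is bismuth.

Bi-212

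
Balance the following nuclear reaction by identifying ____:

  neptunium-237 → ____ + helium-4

Conserve mass number: 237 = A + 4, so A = 233.
Conserve atomic number: 93 = Z + 2, so Z = 91.
Z = 91 is protactinium, so the species is protactinium-233.

Pa-233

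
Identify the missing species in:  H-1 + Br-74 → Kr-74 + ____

neutron

Conserve mass number: 1 + 74 = 74 + A, so A = 1.
Conserve atomic number: 1 + 35 = 36 + Z, so Z = 0.
A = 1 and Z = 0 is n — a neutron.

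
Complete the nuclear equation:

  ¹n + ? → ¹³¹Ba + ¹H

Conserve mass number: 1 + A = 131 + 1, so A = 131.
Conserve atomic number: 0 + Z = 56 + 1, so Z = 57.
Z = 57 is lanthanum, so the species is ¹³¹La.

La-131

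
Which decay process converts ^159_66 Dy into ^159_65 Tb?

beta-plus decay or electron capture

ΔA = 159 − 159 = 0; ΔZ = 65 − 66 = -1.
A is unchanged and Z drops by 1 — a proton has become a neutron (β⁺ emission or electron capture).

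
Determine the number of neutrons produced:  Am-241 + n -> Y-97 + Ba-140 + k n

Conserve mass number: 242 = 97 + 140 + k, so k = 242 − 237 = 5.
Check atomic number: 95 = 39 + 56 + 0 = 95. ✓

5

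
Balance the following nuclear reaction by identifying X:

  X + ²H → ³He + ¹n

deuteron

Conserve mass number: A + 2 = 3 + 1, so A = 2.
Conserve atomic number: Z + 1 = 2 + 0, so Z = 1.
A = 2 and Z = 1 is ²H — a deuteron.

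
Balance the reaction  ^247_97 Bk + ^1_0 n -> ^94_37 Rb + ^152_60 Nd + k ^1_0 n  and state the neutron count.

Conserve mass number: 248 = 94 + 152 + k, so k = 248 − 246 = 2.
Check atomic number: 97 = 37 + 60 + 0 = 97. ✓

2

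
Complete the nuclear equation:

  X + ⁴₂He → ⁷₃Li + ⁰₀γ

triton

Conserve mass number: A + 4 = 7 + 0, so A = 3.
Conserve atomic number: Z + 2 = 3 + 0, so Z = 1.
A = 3 and Z = 1 is ³₁H — a triton.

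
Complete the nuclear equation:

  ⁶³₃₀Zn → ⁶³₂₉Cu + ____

positron

Conserve mass number: 63 = 63 + A, so A = 0.
Conserve atomic number: 30 = 29 + Z, so Z = 1.
A = 0 and Z = 1 is ⁰₁e — a positron.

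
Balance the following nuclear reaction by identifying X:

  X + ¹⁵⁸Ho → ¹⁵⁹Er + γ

Conserve mass number: A + 158 = 159 + 0, so A = 1.
Conserve atomic number: Z + 67 = 68 + 0, so Z = 1.
A = 1 and Z = 1 is ¹H — a proton.

proton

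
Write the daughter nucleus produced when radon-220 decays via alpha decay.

Po-216

Alpha decay: mass number changes by -4, atomic number by -2.
A: 220 − 4 = 216; Z: 86 − 2 = 84.
Z = 84 is polonium, so the daughter is polonium-216.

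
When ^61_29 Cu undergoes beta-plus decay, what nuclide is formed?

Beta-plus decay: mass number changes by +0, atomic number by -1.
A: 61 = 61; Z: 29 − 1 = 28.
Z = 28 is nickel, so the daughter is ^61_28 Ni.

Ni-61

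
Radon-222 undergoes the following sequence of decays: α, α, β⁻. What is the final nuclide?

Start: (A, Z) = (222, 86).
After α: (218, 84).
After α: (214, 82).
After β⁻: (214, 83).
Z = 83 is bismuth.

Bi-214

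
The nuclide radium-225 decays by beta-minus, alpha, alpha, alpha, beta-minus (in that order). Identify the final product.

Po-213

Start: (A, Z) = (225, 88).
After β⁻: (225, 89).
After α: (221, 87).
After α: (217, 85).
After α: (213, 83).
After β⁻: (213, 84).
Z = 84 is polonium.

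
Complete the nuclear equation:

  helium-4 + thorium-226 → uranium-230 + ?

Conserve mass number: 4 + 226 = 230 + A, so A = 0.
Conserve atomic number: 2 + 90 = 92 + Z, so Z = 0.
A = 0 and Z = 0 is γ — a gamma ray.

gamma ray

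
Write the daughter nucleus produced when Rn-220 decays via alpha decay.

Po-216

Alpha decay: mass number changes by -4, atomic number by -2.
A: 220 − 4 = 216; Z: 86 − 2 = 84.
Z = 84 is polonium, so the daughter is Po-216.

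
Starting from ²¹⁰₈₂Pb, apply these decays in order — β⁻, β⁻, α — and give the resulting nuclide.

Pb-206

Start: (A, Z) = (210, 82).
After β⁻: (210, 83).
After β⁻: (210, 84).
After α: (206, 82).
Z = 82 is lead.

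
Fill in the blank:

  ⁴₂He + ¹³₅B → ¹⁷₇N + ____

Conserve mass number: 4 + 13 = 17 + A, so A = 0.
Conserve atomic number: 2 + 5 = 7 + Z, so Z = 0.
A = 0 and Z = 0 is ⁰₀γ — a gamma ray.

gamma ray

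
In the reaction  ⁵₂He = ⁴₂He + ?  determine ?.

Conserve mass number: 5 = 4 + A, so A = 1.
Conserve atomic number: 2 = 2 + Z, so Z = 0.
A = 1 and Z = 0 is ¹₀n — a neutron.

neutron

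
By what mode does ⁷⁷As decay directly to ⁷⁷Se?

beta-minus decay

ΔA = 77 − 77 = 0; ΔZ = 34 − 33 = +1.
A is unchanged and Z rises by 1 — a neutron has become a proton (β⁻ decay).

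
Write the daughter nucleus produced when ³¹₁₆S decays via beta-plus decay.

Beta-plus decay: mass number changes by +0, atomic number by -1.
A: 31 = 31; Z: 16 − 1 = 15.
Z = 15 is phosphorus, so the daughter is ³¹₁₅P.

P-31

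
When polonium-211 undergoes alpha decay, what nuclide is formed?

Pb-207

Alpha decay: mass number changes by -4, atomic number by -2.
A: 211 − 4 = 207; Z: 84 − 2 = 82.
Z = 82 is lead, so the daughter is lead-207.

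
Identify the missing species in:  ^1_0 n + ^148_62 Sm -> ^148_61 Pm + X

proton

Conserve mass number: 1 + 148 = 148 + A, so A = 1.
Conserve atomic number: 0 + 62 = 61 + Z, so Z = 1.
A = 1 and Z = 1 is ^1_1 H — a proton.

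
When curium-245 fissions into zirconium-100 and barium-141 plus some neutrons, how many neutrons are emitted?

Conserve mass number: 245 = 100 + 141 + k, so k = 245 − 241 = 4.
Check atomic number: 96 = 40 + 56 + 0 = 96. ✓

4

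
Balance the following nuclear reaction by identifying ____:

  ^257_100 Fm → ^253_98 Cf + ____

alpha particle

Conserve mass number: 257 = 253 + A, so A = 4.
Conserve atomic number: 100 = 98 + Z, so Z = 2.
A = 4 and Z = 2 is ^4_2 He — an alpha particle.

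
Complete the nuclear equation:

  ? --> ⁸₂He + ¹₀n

Conserve mass number: A = 8 + 1, so A = 9.
Conserve atomic number: Z = 2 + 0, so Z = 2.
Z = 2 is helium, so the species is ⁹₂He.

He-9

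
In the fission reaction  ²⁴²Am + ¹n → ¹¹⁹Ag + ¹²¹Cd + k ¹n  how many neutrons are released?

Conserve mass number: 243 = 119 + 121 + k, so k = 243 − 240 = 3.
Check atomic number: 95 = 47 + 48 + 0 = 95. ✓

3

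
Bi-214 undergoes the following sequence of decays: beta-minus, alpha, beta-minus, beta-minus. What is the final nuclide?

Po-210

Start: (A, Z) = (214, 83).
After β⁻: (214, 84).
After α: (210, 82).
After β⁻: (210, 83).
After β⁻: (210, 84).
Z = 84 is polonium.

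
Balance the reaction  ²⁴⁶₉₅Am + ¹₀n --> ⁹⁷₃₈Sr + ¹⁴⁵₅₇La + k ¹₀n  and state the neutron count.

5

Conserve mass number: 247 = 97 + 145 + k, so k = 247 − 242 = 5.
Check atomic number: 95 = 38 + 57 + 0 = 95. ✓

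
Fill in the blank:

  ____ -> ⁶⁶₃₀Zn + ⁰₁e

Conserve mass number: A = 66 + 0, so A = 66.
Conserve atomic number: Z = 30 + 1, so Z = 31.
Z = 31 is gallium, so the species is ⁶⁶₃₁Ga.

Ga-66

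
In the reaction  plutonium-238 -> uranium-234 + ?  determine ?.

alpha particle

Conserve mass number: 238 = 234 + A, so A = 4.
Conserve atomic number: 94 = 92 + Z, so Z = 2.
A = 4 and Z = 2 is helium-4 — an alpha particle.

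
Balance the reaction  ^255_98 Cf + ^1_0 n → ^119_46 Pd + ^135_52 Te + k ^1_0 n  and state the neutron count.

2

Conserve mass number: 256 = 119 + 135 + k, so k = 256 − 254 = 2.
Check atomic number: 98 = 46 + 52 + 0 = 98. ✓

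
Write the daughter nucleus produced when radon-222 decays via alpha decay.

Po-218

Alpha decay: mass number changes by -4, atomic number by -2.
A: 222 − 4 = 218; Z: 86 − 2 = 84.
Z = 84 is polonium, so the daughter is polonium-218.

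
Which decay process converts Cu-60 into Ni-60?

ΔA = 60 − 60 = 0; ΔZ = 28 − 29 = -1.
A is unchanged and Z drops by 1 — a proton has become a neutron (β⁺ emission or electron capture).

beta-plus decay or electron capture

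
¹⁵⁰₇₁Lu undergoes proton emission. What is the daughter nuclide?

Yb-149

Proton emission: mass number changes by -1, atomic number by -1.
A: 150 − 1 = 149; Z: 71 − 1 = 70.
Z = 70 is ytterbium, so the daughter is ¹⁴⁹₇₀Yb.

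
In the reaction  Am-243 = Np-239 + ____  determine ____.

Conserve mass number: 243 = 239 + A, so A = 4.
Conserve atomic number: 95 = 93 + Z, so Z = 2.
A = 4 and Z = 2 is He-4 — an alpha particle.

alpha particle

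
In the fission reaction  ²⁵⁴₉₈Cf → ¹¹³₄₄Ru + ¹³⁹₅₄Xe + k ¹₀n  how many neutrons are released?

Conserve mass number: 254 = 113 + 139 + k, so k = 254 − 252 = 2.
Check atomic number: 98 = 44 + 54 + 0 = 98. ✓

2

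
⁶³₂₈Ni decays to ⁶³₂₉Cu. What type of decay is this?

ΔA = 63 − 63 = 0; ΔZ = 29 − 28 = +1.
A is unchanged and Z rises by 1 — a neutron has become a proton (β⁻ decay).

beta-minus decay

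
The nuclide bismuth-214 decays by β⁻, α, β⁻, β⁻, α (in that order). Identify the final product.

Start: (A, Z) = (214, 83).
After β⁻: (214, 84).
After α: (210, 82).
After β⁻: (210, 83).
After β⁻: (210, 84).
After α: (206, 82).
Z = 82 is lead.

Pb-206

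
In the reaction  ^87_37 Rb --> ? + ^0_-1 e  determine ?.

Sr-87

Conserve mass number: 87 = A + 0, so A = 87.
Conserve atomic number: 37 = Z − 1, so Z = 38.
Z = 38 is strontium, so the species is ^87_38 Sr.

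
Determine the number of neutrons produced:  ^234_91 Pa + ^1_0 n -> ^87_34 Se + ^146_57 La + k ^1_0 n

Conserve mass number: 235 = 87 + 146 + k, so k = 235 − 233 = 2.
Check atomic number: 91 = 34 + 57 + 0 = 91. ✓

2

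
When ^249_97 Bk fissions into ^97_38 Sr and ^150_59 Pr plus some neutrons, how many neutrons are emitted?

Conserve mass number: 249 = 97 + 150 + k, so k = 249 − 247 = 2.
Check atomic number: 97 = 38 + 59 + 0 = 97. ✓

2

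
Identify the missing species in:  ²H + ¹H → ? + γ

He-3

Conserve mass number: 2 + 1 = A + 0, so A = 3.
Conserve atomic number: 1 + 1 = Z + 0, so Z = 2.
Z = 2 is helium, so the species is ³He.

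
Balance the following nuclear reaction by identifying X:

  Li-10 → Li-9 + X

neutron

Conserve mass number: 10 = 9 + A, so A = 1.
Conserve atomic number: 3 = 3 + Z, so Z = 0.
A = 1 and Z = 0 is n — a neutron.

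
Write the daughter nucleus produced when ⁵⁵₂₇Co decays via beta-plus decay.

Beta-plus decay: mass number changes by +0, atomic number by -1.
A: 55 = 55; Z: 27 − 1 = 26.
Z = 26 is iron, so the daughter is ⁵⁵₂₆Fe.

Fe-55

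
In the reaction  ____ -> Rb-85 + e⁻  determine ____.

Kr-85

Conserve mass number: A = 85 + 0, so A = 85.
Conserve atomic number: Z = 37 − 1, so Z = 36.
Z = 36 is krypton, so the species is Kr-85.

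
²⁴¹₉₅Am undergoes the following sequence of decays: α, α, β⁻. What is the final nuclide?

U-233

Start: (A, Z) = (241, 95).
After α: (237, 93).
After α: (233, 91).
After β⁻: (233, 92).
Z = 92 is uranium.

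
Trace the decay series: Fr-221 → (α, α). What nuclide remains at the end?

Start: (A, Z) = (221, 87).
After α: (217, 85).
After α: (213, 83).
Z = 83 is bismuth.

Bi-213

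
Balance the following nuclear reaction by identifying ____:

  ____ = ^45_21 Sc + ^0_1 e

Conserve mass number: A = 45 + 0, so A = 45.
Conserve atomic number: Z = 21 + 1, so Z = 22.
Z = 22 is titanium, so the species is ^45_22 Ti.

Ti-45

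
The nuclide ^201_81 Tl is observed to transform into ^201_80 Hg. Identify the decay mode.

ΔA = 201 − 201 = 0; ΔZ = 80 − 81 = -1.
A is unchanged and Z drops by 1 — a proton has become a neutron (β⁺ emission or electron capture).

beta-plus decay or electron capture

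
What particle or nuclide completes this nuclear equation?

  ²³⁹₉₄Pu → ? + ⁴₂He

U-235

Conserve mass number: 239 = A + 4, so A = 235.
Conserve atomic number: 94 = Z + 2, so Z = 92.
Z = 92 is uranium, so the species is ²³⁵₉₂U.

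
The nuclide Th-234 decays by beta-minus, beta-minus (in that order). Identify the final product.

Start: (A, Z) = (234, 90).
After β⁻: (234, 91).
After β⁻: (234, 92).
Z = 92 is uranium.

U-234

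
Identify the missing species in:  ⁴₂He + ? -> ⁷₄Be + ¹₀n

alpha particle

Conserve mass number: 4 + A = 7 + 1, so A = 4.
Conserve atomic number: 2 + Z = 4 + 0, so Z = 2.
A = 4 and Z = 2 is ⁴₂He — an alpha particle.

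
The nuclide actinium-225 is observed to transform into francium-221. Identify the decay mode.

ΔA = 221 − 225 = -4; ΔZ = 87 − 89 = -2.
A drops by 4 and Z drops by 2 — the signature of alpha emission.

alpha decay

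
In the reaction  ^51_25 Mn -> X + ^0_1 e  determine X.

Cr-51

Conserve mass number: 51 = A + 0, so A = 51.
Conserve atomic number: 25 = Z + 1, so Z = 24.
Z = 24 is chromium, so the species is ^51_24 Cr.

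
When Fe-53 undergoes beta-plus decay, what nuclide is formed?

Beta-plus decay: mass number changes by +0, atomic number by -1.
A: 53 = 53; Z: 26 − 1 = 25.
Z = 25 is manganese, so the daughter is Mn-53.

Mn-53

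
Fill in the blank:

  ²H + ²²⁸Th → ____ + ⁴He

Conserve mass number: 2 + 228 = A + 4, so A = 226.
Conserve atomic number: 1 + 90 = Z + 2, so Z = 89.
Z = 89 is actinium, so the species is ²²⁶Ac.

Ac-226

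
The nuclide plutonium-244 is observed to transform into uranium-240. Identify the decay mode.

ΔA = 240 − 244 = -4; ΔZ = 92 − 94 = -2.
A drops by 4 and Z drops by 2 — the signature of alpha emission.

alpha decay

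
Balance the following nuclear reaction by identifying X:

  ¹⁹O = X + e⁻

F-19

Conserve mass number: 19 = A + 0, so A = 19.
Conserve atomic number: 8 = Z − 1, so Z = 9.
Z = 9 is fluorine, so the species is ¹⁹F.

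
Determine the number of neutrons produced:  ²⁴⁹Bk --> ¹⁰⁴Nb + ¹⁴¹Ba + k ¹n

Conserve mass number: 249 = 104 + 141 + k, so k = 249 − 245 = 4.
Check atomic number: 97 = 41 + 56 + 0 = 97. ✓

4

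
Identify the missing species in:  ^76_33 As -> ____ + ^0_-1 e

Se-76

Conserve mass number: 76 = A + 0, so A = 76.
Conserve atomic number: 33 = Z − 1, so Z = 34.
Z = 34 is selenium, so the species is ^76_34 Se.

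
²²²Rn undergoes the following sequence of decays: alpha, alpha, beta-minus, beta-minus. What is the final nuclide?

Po-214

Start: (A, Z) = (222, 86).
After α: (218, 84).
After α: (214, 82).
After β⁻: (214, 83).
After β⁻: (214, 84).
Z = 84 is polonium.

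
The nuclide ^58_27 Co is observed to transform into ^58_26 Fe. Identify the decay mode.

ΔA = 58 − 58 = 0; ΔZ = 26 − 27 = -1.
A is unchanged and Z drops by 1 — a proton has become a neutron (β⁺ emission or electron capture).

beta-plus decay or electron capture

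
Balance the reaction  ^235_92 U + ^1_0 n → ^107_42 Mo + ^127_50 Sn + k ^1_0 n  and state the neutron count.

Conserve mass number: 236 = 107 + 127 + k, so k = 236 − 234 = 2.
Check atomic number: 92 = 42 + 50 + 0 = 92. ✓

2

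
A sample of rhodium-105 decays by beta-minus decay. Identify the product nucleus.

Pd-105

Beta-minus decay: mass number changes by +0, atomic number by +1.
A: 105 = 105; Z: 45 + 1 = 46.
Z = 46 is palladium, so the daughter is palladium-105.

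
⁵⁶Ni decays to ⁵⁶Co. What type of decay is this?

ΔA = 56 − 56 = 0; ΔZ = 27 − 28 = -1.
A is unchanged and Z drops by 1 — a proton has become a neutron (β⁺ emission or electron capture).

beta-plus decay or electron capture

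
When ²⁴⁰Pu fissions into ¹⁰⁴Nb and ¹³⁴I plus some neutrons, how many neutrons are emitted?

Conserve mass number: 240 = 104 + 134 + k, so k = 240 − 238 = 2.
Check atomic number: 94 = 41 + 53 + 0 = 94. ✓

2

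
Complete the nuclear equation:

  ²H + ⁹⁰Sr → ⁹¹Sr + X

proton

Conserve mass number: 2 + 90 = 91 + A, so A = 1.
Conserve atomic number: 1 + 38 = 38 + Z, so Z = 1.
A = 1 and Z = 1 is ¹H — a proton.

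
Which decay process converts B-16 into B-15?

neutron emission

ΔA = 15 − 16 = -1; ΔZ = 5 − 5 = +0.
A drops by 1 with Z unchanged — a neutron was emitted.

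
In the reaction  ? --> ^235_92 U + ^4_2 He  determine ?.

Pu-239

Conserve mass number: A = 235 + 4, so A = 239.
Conserve atomic number: Z = 92 + 2, so Z = 94.
Z = 94 is plutonium, so the species is ^239_94 Pu.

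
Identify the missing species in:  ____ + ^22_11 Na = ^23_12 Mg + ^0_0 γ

Conserve mass number: A + 22 = 23 + 0, so A = 1.
Conserve atomic number: Z + 11 = 12 + 0, so Z = 1.
A = 1 and Z = 1 is ^1_1 H — a proton.

proton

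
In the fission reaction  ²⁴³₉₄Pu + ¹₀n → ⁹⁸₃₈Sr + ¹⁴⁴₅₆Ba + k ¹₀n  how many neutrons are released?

Conserve mass number: 244 = 98 + 144 + k, so k = 244 − 242 = 2.
Check atomic number: 94 = 38 + 56 + 0 = 94. ✓

2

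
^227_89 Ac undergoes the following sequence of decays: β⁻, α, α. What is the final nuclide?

Start: (A, Z) = (227, 89).
After β⁻: (227, 90).
After α: (223, 88).
After α: (219, 86).
Z = 86 is radon.

Rn-219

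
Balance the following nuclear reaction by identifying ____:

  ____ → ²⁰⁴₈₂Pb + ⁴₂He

Conserve mass number: A = 204 + 4, so A = 208.
Conserve atomic number: Z = 82 + 2, so Z = 84.
Z = 84 is polonium, so the species is ²⁰⁸₈₄Po.

Po-208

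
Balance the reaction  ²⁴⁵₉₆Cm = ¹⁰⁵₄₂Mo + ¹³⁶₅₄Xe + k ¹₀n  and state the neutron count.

4

Conserve mass number: 245 = 105 + 136 + k, so k = 245 − 241 = 4.
Check atomic number: 96 = 42 + 54 + 0 = 96. ✓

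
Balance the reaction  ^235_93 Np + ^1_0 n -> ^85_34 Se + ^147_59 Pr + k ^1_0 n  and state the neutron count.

Conserve mass number: 236 = 85 + 147 + k, so k = 236 − 232 = 4.
Check atomic number: 93 = 34 + 59 + 0 = 93. ✓

4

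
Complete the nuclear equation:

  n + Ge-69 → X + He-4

Zn-66

Conserve mass number: 1 + 69 = A + 4, so A = 66.
Conserve atomic number: 0 + 32 = Z + 2, so Z = 30.
Z = 30 is zinc, so the species is Zn-66.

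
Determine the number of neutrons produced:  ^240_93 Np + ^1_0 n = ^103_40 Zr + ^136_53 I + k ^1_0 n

Conserve mass number: 241 = 103 + 136 + k, so k = 241 − 239 = 2.
Check atomic number: 93 = 40 + 53 + 0 = 93. ✓

2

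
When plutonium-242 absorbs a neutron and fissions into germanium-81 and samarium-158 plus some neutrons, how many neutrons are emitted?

4

Conserve mass number: 243 = 81 + 158 + k, so k = 243 − 239 = 4.
Check atomic number: 94 = 32 + 62 + 0 = 94. ✓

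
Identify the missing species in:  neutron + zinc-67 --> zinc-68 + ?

gamma ray

Conserve mass number: 1 + 67 = 68 + A, so A = 0.
Conserve atomic number: 0 + 30 = 30 + Z, so Z = 0.
A = 0 and Z = 0 is γ — a gamma ray.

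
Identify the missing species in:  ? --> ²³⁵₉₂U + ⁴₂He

Pu-239

Conserve mass number: A = 235 + 4, so A = 239.
Conserve atomic number: Z = 92 + 2, so Z = 94.
Z = 94 is plutonium, so the species is ²³⁹₉₄Pu.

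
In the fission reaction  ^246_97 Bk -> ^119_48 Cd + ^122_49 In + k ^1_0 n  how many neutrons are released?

Conserve mass number: 246 = 119 + 122 + k, so k = 246 − 241 = 5.
Check atomic number: 97 = 48 + 49 + 0 = 97. ✓

5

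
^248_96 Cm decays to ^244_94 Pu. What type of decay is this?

ΔA = 244 − 248 = -4; ΔZ = 94 − 96 = -2.
A drops by 4 and Z drops by 2 — the signature of alpha emission.

alpha decay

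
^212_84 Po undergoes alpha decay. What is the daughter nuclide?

Alpha decay: mass number changes by -4, atomic number by -2.
A: 212 − 4 = 208; Z: 84 − 2 = 82.
Z = 82 is lead, so the daughter is ^208_82 Pb.

Pb-208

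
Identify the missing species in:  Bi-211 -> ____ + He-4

Tl-207

Conserve mass number: 211 = A + 4, so A = 207.
Conserve atomic number: 83 = Z + 2, so Z = 81.
Z = 81 is thallium, so the species is Tl-207.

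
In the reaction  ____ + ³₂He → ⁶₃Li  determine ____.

Conserve mass number: A + 3 = 6, so A = 3.
Conserve atomic number: Z + 2 = 3, so Z = 1.
A = 3 and Z = 1 is ³₁H — a triton.

triton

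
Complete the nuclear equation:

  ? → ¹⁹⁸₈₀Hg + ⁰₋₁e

Conserve mass number: A = 198 + 0, so A = 198.
Conserve atomic number: Z = 80 − 1, so Z = 79.
Z = 79 is gold, so the species is ¹⁹⁸₇₉Au.

Au-198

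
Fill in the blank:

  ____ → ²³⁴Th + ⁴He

U-238

Conserve mass number: A = 234 + 4, so A = 238.
Conserve atomic number: Z = 90 + 2, so Z = 92.
Z = 92 is uranium, so the species is ²³⁸U.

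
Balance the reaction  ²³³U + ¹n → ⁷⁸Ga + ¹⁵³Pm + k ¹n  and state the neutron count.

Conserve mass number: 234 = 78 + 153 + k, so k = 234 − 231 = 3.
Check atomic number: 92 = 31 + 61 + 0 = 92. ✓

3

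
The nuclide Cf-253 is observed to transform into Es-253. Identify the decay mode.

ΔA = 253 − 253 = 0; ΔZ = 99 − 98 = +1.
A is unchanged and Z rises by 1 — a neutron has become a proton (β⁻ decay).

beta-minus decay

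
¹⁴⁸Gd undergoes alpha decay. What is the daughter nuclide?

Sm-144

Alpha decay: mass number changes by -4, atomic number by -2.
A: 148 − 4 = 144; Z: 64 − 2 = 62.
Z = 62 is samarium, so the daughter is ¹⁴⁴Sm.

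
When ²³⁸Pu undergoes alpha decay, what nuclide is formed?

U-234

Alpha decay: mass number changes by -4, atomic number by -2.
A: 238 − 4 = 234; Z: 94 − 2 = 92.
Z = 92 is uranium, so the daughter is ²³⁴U.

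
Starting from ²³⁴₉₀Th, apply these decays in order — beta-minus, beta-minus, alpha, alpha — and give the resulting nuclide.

Start: (A, Z) = (234, 90).
After β⁻: (234, 91).
After β⁻: (234, 92).
After α: (230, 90).
After α: (226, 88).
Z = 88 is radium.

Ra-226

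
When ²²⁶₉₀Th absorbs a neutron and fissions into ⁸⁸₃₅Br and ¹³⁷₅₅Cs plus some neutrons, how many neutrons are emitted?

Conserve mass number: 227 = 88 + 137 + k, so k = 227 − 225 = 2.
Check atomic number: 90 = 35 + 55 + 0 = 90. ✓

2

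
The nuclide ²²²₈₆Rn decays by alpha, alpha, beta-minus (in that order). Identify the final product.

Start: (A, Z) = (222, 86).
After α: (218, 84).
After α: (214, 82).
After β⁻: (214, 83).
Z = 83 is bismuth.

Bi-214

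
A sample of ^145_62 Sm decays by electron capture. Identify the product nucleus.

Electron capture: mass number changes by +0, atomic number by -1.
A: 145 = 145; Z: 62 − 1 = 61.
Z = 61 is promethium, so the daughter is ^145_61 Pm.

Pm-145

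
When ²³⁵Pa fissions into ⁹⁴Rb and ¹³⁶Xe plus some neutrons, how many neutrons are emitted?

Conserve mass number: 235 = 94 + 136 + k, so k = 235 − 230 = 5.
Check atomic number: 91 = 37 + 54 + 0 = 91. ✓

5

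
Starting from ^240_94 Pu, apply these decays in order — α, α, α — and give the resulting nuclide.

Start: (A, Z) = (240, 94).
After α: (236, 92).
After α: (232, 90).
After α: (228, 88).
Z = 88 is radium.

Ra-228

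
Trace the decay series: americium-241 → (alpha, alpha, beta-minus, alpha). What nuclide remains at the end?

Th-229

Start: (A, Z) = (241, 95).
After α: (237, 93).
After α: (233, 91).
After β⁻: (233, 92).
After α: (229, 90).
Z = 90 is thorium.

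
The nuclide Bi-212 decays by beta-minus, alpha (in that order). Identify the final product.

Start: (A, Z) = (212, 83).
After β⁻: (212, 84).
After α: (208, 82).
Z = 82 is lead.

Pb-208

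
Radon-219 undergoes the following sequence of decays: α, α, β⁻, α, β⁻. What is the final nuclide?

Start: (A, Z) = (219, 86).
After α: (215, 84).
After α: (211, 82).
After β⁻: (211, 83).
After α: (207, 81).
After β⁻: (207, 82).
Z = 82 is lead.

Pb-207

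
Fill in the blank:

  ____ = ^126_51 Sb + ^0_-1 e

Conserve mass number: A = 126 + 0, so A = 126.
Conserve atomic number: Z = 51 − 1, so Z = 50.
Z = 50 is tin, so the species is ^126_50 Sn.

Sn-126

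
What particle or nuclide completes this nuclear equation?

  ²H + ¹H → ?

Conserve mass number: 2 + 1 = A, so A = 3.
Conserve atomic number: 1 + 1 = Z, so Z = 2.
Z = 2 is helium, so the species is ³He.

He-3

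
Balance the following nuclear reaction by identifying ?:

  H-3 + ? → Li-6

He-3

Conserve mass number: 3 + A = 6, so A = 3.
Conserve atomic number: 1 + Z = 3, so Z = 2.
Z = 2 is helium, so the species is He-3.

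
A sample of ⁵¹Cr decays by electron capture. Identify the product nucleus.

Electron capture: mass number changes by +0, atomic number by -1.
A: 51 = 51; Z: 24 − 1 = 23.
Z = 23 is vanadium, so the daughter is ⁵¹V.

V-51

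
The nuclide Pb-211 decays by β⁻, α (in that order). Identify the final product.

Start: (A, Z) = (211, 82).
After β⁻: (211, 83).
After α: (207, 81).
Z = 81 is thallium.

Tl-207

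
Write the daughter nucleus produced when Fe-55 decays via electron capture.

Electron capture: mass number changes by +0, atomic number by -1.
A: 55 = 55; Z: 26 − 1 = 25.
Z = 25 is manganese, so the daughter is Mn-55.

Mn-55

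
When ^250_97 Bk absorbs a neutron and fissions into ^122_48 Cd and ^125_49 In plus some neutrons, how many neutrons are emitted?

Conserve mass number: 251 = 122 + 125 + k, so k = 251 − 247 = 4.
Check atomic number: 97 = 48 + 49 + 0 = 97. ✓

4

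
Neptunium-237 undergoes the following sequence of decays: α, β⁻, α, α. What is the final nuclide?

Ra-225

Start: (A, Z) = (237, 93).
After α: (233, 91).
After β⁻: (233, 92).
After α: (229, 90).
After α: (225, 88).
Z = 88 is radium.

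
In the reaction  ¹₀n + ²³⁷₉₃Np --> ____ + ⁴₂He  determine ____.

Pa-234

Conserve mass number: 1 + 237 = A + 4, so A = 234.
Conserve atomic number: 0 + 93 = Z + 2, so Z = 91.
Z = 91 is protactinium, so the species is ²³⁴₉₁Pa.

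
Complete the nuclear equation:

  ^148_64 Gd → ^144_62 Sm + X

Conserve mass number: 148 = 144 + A, so A = 4.
Conserve atomic number: 64 = 62 + Z, so Z = 2.
A = 4 and Z = 2 is ^4_2 He — an alpha particle.

alpha particle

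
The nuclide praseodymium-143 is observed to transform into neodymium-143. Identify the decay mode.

beta-minus decay

ΔA = 143 − 143 = 0; ΔZ = 60 − 59 = +1.
A is unchanged and Z rises by 1 — a neutron has become a proton (β⁻ decay).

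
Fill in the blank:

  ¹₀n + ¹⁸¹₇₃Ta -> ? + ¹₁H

Hf-181

Conserve mass number: 1 + 181 = A + 1, so A = 181.
Conserve atomic number: 0 + 73 = Z + 1, so Z = 72.
Z = 72 is hafnium, so the species is ¹⁸¹₇₂Hf.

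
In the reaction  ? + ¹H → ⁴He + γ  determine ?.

Conserve mass number: A + 1 = 4 + 0, so A = 3.
Conserve atomic number: Z + 1 = 2 + 0, so Z = 1.
A = 3 and Z = 1 is ³H — a triton.

triton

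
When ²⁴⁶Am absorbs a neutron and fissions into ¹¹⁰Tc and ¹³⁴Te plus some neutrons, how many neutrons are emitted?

3

Conserve mass number: 247 = 110 + 134 + k, so k = 247 − 244 = 3.
Check atomic number: 95 = 43 + 52 + 0 = 95. ✓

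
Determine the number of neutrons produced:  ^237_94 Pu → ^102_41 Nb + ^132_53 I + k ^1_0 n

3

Conserve mass number: 237 = 102 + 132 + k, so k = 237 − 234 = 3.
Check atomic number: 94 = 41 + 53 + 0 = 94. ✓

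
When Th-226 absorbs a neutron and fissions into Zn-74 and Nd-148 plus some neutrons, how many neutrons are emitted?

5

Conserve mass number: 227 = 74 + 148 + k, so k = 227 − 222 = 5.
Check atomic number: 90 = 30 + 60 + 0 = 90. ✓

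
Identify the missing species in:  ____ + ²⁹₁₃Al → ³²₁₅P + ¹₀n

alpha particle

Conserve mass number: A + 29 = 32 + 1, so A = 4.
Conserve atomic number: Z + 13 = 15 + 0, so Z = 2.
A = 4 and Z = 2 is ⁴₂He — an alpha particle.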